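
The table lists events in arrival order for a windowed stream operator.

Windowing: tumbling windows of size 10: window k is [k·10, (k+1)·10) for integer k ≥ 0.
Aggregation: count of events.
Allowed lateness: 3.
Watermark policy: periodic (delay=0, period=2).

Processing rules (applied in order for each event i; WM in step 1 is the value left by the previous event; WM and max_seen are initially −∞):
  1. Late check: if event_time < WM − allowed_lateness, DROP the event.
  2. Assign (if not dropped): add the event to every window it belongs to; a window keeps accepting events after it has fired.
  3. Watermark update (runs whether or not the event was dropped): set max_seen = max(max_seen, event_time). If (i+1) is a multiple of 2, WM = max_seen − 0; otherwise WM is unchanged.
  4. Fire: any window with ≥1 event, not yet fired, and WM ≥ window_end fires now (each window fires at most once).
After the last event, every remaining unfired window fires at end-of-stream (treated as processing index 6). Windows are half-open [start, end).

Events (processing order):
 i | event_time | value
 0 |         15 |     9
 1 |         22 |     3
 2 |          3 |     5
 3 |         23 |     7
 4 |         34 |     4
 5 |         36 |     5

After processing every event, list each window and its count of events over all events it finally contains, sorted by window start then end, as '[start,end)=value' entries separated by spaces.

i=0 t=15 v=9: → [10,20); WM=−∞
i=1 t=22 v=3: → [20,30); WM=22; [10,20) fires=1
i=2 t=3 v=5: DROP (t<22-3); WM=22
i=3 t=23 v=7: → [20,30); WM=23
i=4 t=34 v=4: → [30,40); WM=23
i=5 t=36 v=5: → [30,40); WM=36; [20,30) fires=2

[10,20)=1 [20,30)=2 [30,40)=2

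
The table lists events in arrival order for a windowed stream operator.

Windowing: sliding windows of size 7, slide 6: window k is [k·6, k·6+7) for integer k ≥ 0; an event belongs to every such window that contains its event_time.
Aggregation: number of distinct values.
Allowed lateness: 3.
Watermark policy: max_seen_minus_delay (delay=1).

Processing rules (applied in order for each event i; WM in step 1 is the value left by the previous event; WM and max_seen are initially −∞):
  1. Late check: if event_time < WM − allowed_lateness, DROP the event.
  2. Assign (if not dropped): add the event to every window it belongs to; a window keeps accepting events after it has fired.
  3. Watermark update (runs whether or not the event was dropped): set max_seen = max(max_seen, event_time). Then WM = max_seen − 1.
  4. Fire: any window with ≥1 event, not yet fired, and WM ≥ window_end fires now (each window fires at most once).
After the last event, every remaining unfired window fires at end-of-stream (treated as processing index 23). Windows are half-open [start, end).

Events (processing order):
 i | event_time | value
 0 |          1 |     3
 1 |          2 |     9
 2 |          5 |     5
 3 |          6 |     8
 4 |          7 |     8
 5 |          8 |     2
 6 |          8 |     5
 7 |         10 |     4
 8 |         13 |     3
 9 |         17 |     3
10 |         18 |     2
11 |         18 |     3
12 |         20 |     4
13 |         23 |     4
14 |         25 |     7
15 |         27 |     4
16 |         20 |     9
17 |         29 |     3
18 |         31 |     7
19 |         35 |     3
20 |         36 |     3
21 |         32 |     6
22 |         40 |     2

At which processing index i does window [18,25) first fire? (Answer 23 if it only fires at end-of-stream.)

15

i=0 t=1 v=3: → [0,7); WM=0
i=1 t=2 v=9: → [0,7); WM=1
i=2 t=5 v=5: → [0,7); WM=4
i=3 t=6 v=8: → [6,13),[0,7); WM=5
i=4 t=7 v=8: → [6,13); WM=6
i=5 t=8 v=2: → [6,13); WM=7; [0,7) fires=4
i=6 t=8 v=5: → [6,13); WM=7
i=7 t=10 v=4: → [6,13); WM=9
i=8 t=13 v=3: → [12,19); WM=12
i=9 t=17 v=3: → [12,19); WM=16; [6,13) fires=4
i=10 t=18 v=2: → [18,25),[12,19); WM=17
i=11 t=18 v=3: → [18,25),[12,19); WM=17
i=12 t=20 v=4: → [18,25); WM=19; [12,19) fires=2
i=13 t=23 v=4: → [18,25); WM=22
i=14 t=25 v=7: → [24,31); WM=24
i=15 t=27 v=4: → [24,31); WM=26; [18,25) fires=3
i=16 t=20 v=9: DROP (t<26-3); WM=26
i=17 t=29 v=3: → [24,31); WM=28
i=18 t=31 v=7: → [30,37); WM=30
i=19 t=35 v=3: → [30,37); WM=34; [24,31) fires=3
i=20 t=36 v=3: → [36,43),[30,37); WM=35
i=21 t=32 v=6: → [30,37); WM=35
i=22 t=40 v=2: → [36,43); WM=39; [30,37) fires=3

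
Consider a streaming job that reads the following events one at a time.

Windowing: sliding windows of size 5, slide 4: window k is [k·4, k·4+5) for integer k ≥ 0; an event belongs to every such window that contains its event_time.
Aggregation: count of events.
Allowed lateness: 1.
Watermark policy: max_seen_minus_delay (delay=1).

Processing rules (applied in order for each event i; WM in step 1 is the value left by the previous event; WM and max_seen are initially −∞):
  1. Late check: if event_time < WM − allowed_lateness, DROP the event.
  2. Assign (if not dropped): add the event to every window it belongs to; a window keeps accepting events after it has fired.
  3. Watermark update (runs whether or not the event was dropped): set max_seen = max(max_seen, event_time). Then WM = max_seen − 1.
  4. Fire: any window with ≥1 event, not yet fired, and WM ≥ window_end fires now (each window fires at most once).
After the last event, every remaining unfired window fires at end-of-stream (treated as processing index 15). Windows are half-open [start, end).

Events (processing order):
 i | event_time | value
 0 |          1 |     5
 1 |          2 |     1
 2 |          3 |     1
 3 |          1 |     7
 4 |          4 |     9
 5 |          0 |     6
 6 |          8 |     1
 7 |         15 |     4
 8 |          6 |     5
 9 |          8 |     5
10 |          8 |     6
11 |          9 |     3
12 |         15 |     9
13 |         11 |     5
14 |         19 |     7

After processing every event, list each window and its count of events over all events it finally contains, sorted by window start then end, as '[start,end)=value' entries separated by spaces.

[0,5)=5 [4,9)=2 [8,13)=1 [12,17)=2 [16,21)=1

i=0 t=1 v=5: → [0,5); WM=0
i=1 t=2 v=1: → [0,5); WM=1
i=2 t=3 v=1: → [0,5); WM=2
i=3 t=1 v=7: → [0,5); WM=2
i=4 t=4 v=9: → [4,9),[0,5); WM=3
i=5 t=0 v=6: DROP (t<3-1); WM=3
i=6 t=8 v=1: → [8,13),[4,9); WM=7; [0,5) fires=5
i=7 t=15 v=4: → [12,17); WM=14; [4,9) fires=2 [8,13) fires=1
i=8 t=6 v=5: DROP (t<14-1); WM=14
i=9 t=8 v=5: DROP (t<14-1); WM=14
i=10 t=8 v=6: DROP (t<14-1); WM=14
i=11 t=9 v=3: DROP (t<14-1); WM=14
i=12 t=15 v=9: → [12,17); WM=14
i=13 t=11 v=5: DROP (t<14-1); WM=14
i=14 t=19 v=7: → [16,21); WM=18; [12,17) fires=2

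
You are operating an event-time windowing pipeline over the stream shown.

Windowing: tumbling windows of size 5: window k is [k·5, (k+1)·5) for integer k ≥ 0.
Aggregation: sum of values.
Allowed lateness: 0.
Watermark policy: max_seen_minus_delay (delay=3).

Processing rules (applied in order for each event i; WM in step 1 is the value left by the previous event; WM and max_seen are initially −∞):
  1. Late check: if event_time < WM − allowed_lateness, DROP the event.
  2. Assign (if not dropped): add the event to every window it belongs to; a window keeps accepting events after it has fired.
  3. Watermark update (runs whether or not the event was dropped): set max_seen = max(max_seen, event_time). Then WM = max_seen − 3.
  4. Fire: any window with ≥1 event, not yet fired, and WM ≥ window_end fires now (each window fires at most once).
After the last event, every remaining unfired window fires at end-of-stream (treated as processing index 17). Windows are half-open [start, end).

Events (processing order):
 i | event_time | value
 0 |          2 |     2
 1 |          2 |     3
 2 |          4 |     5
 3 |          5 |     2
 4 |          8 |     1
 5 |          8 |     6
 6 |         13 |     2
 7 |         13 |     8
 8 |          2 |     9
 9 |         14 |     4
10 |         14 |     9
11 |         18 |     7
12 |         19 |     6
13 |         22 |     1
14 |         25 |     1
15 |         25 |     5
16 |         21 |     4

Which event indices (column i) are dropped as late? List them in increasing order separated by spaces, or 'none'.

8 16

i=0 t=2 v=2: → [0,5); WM=-1
i=1 t=2 v=3: → [0,5); WM=-1
i=2 t=4 v=5: → [0,5); WM=1
i=3 t=5 v=2: → [5,10); WM=2
i=4 t=8 v=1: → [5,10); WM=5; [0,5) fires=10
i=5 t=8 v=6: → [5,10); WM=5
i=6 t=13 v=2: → [10,15); WM=10; [5,10) fires=9
i=7 t=13 v=8: → [10,15); WM=10
i=8 t=2 v=9: DROP (t<10-0); WM=10
i=9 t=14 v=4: → [10,15); WM=11
i=10 t=14 v=9: → [10,15); WM=11
i=11 t=18 v=7: → [15,20); WM=15; [10,15) fires=23
i=12 t=19 v=6: → [15,20); WM=16
i=13 t=22 v=1: → [20,25); WM=19
i=14 t=25 v=1: → [25,30); WM=22; [15,20) fires=13
i=15 t=25 v=5: → [25,30); WM=22
i=16 t=21 v=4: DROP (t<22-0); WM=22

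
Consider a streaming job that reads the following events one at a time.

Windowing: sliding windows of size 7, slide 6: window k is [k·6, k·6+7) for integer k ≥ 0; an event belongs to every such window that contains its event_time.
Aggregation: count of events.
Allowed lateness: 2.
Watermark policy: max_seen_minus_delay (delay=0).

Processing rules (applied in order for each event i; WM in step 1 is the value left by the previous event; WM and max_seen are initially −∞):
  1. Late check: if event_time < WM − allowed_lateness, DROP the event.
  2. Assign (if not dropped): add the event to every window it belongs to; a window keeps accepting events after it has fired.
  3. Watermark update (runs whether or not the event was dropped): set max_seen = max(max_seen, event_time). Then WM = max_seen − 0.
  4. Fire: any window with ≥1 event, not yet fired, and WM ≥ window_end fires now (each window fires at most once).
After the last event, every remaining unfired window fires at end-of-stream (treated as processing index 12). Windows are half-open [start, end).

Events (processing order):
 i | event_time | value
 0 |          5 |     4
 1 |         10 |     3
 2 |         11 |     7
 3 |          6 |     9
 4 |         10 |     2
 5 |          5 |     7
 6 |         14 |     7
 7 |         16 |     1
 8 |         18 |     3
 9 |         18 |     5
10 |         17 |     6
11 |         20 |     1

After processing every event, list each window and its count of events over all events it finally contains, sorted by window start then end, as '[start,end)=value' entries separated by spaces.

[0,7)=1 [6,13)=3 [12,19)=5 [18,25)=3

i=0 t=5 v=4: → [0,7); WM=5
i=1 t=10 v=3: → [6,13); WM=10; [0,7) fires=1
i=2 t=11 v=7: → [6,13); WM=11
i=3 t=6 v=9: DROP (t<11-2); WM=11
i=4 t=10 v=2: → [6,13); WM=11
i=5 t=5 v=7: DROP (t<11-2); WM=11
i=6 t=14 v=7: → [12,19); WM=14; [6,13) fires=3
i=7 t=16 v=1: → [12,19); WM=16
i=8 t=18 v=3: → [18,25),[12,19); WM=18
i=9 t=18 v=5: → [18,25),[12,19); WM=18
i=10 t=17 v=6: → [12,19); WM=18
i=11 t=20 v=1: → [18,25); WM=20; [12,19) fires=5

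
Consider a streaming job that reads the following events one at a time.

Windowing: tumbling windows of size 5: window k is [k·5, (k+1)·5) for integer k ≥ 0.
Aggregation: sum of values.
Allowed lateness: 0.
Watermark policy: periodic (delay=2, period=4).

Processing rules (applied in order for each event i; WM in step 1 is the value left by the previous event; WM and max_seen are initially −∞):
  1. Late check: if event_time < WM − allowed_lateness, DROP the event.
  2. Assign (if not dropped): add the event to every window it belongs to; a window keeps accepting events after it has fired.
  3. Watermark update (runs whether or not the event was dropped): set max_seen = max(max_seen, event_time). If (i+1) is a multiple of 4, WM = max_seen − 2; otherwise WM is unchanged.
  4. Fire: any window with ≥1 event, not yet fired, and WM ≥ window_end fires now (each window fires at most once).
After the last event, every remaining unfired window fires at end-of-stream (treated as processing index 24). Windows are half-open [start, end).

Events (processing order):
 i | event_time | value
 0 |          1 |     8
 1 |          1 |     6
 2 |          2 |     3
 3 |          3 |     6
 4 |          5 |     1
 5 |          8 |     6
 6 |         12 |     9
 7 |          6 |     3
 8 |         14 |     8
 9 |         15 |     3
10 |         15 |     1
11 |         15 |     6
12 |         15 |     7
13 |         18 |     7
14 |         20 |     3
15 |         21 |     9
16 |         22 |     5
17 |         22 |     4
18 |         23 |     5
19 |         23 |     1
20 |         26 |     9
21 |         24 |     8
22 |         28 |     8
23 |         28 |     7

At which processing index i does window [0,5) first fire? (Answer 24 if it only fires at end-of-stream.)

7

i=0 t=1 v=8: → [0,5); WM=−∞
i=1 t=1 v=6: → [0,5); WM=−∞
i=2 t=2 v=3: → [0,5); WM=−∞
i=3 t=3 v=6: → [0,5); WM=1
i=4 t=5 v=1: → [5,10); WM=1
i=5 t=8 v=6: → [5,10); WM=1
i=6 t=12 v=9: → [10,15); WM=1
i=7 t=6 v=3: → [5,10); WM=10; [0,5) fires=23 [5,10) fires=10
i=8 t=14 v=8: → [10,15); WM=10
i=9 t=15 v=3: → [15,20); WM=10
i=10 t=15 v=1: → [15,20); WM=10
i=11 t=15 v=6: → [15,20); WM=13
i=12 t=15 v=7: → [15,20); WM=13
i=13 t=18 v=7: → [15,20); WM=13
i=14 t=20 v=3: → [20,25); WM=13
i=15 t=21 v=9: → [20,25); WM=19; [10,15) fires=17
i=16 t=22 v=5: → [20,25); WM=19
i=17 t=22 v=4: → [20,25); WM=19
i=18 t=23 v=5: → [20,25); WM=19
i=19 t=23 v=1: → [20,25); WM=21; [15,20) fires=24
i=20 t=26 v=9: → [25,30); WM=21
i=21 t=24 v=8: → [20,25); WM=21
i=22 t=28 v=8: → [25,30); WM=21
i=23 t=28 v=7: → [25,30); WM=26; [20,25) fires=35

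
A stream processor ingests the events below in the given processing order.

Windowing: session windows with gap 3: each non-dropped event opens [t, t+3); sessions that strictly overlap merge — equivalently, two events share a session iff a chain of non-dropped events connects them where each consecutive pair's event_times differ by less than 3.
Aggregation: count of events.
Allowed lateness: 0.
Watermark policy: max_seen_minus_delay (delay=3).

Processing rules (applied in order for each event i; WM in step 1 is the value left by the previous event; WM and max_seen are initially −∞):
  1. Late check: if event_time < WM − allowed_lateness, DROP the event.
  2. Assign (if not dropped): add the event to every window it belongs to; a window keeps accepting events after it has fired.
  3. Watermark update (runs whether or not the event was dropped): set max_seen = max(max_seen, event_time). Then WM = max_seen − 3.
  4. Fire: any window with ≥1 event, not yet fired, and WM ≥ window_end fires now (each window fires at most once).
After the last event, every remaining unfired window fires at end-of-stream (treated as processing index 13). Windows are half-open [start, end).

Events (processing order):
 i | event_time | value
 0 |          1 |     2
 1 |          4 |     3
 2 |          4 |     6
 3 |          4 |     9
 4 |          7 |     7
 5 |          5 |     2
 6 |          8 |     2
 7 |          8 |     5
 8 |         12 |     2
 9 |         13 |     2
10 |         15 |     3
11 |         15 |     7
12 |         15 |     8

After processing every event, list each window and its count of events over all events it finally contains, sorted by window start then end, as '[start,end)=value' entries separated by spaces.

[1,4)=1 [4,11)=7 [12,18)=5

i=0 t=1 v=2: → [1,4); WM=-2
i=1 t=4 v=3: → [4,7); WM=1
i=2 t=4 v=6: → [4,7); WM=1
i=3 t=4 v=9: → [4,7); WM=1
i=4 t=7 v=7: → [7,10); WM=4
i=5 t=5 v=2: → [4,10); WM=4
i=6 t=8 v=2: → [4,11); WM=5
i=7 t=8 v=5: → [4,11); WM=5
i=8 t=12 v=2: → [12,15); WM=9
i=9 t=13 v=2: → [12,16); WM=10
i=10 t=15 v=3: → [12,18); WM=12
i=11 t=15 v=7: → [12,18); WM=12
i=12 t=15 v=8: → [12,18); WM=12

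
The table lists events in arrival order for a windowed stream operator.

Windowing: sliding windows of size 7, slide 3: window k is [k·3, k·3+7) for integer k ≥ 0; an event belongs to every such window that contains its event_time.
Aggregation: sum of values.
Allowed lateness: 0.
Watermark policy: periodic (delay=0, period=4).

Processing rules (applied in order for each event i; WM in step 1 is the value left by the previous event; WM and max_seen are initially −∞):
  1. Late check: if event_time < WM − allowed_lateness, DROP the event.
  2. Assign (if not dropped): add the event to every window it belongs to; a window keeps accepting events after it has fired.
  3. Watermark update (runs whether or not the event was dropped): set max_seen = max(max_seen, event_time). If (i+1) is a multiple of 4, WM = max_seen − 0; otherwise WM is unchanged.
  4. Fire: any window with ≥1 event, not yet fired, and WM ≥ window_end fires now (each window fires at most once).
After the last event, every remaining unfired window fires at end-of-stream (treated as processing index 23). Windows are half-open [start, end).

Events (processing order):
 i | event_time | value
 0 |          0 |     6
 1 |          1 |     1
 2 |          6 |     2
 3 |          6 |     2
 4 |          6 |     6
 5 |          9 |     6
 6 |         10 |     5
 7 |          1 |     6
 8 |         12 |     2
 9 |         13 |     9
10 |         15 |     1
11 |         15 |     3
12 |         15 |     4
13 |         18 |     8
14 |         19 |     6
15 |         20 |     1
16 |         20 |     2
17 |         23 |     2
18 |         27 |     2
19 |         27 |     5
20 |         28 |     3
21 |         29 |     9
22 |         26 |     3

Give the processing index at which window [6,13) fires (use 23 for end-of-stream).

i=0 t=0 v=6: → [0,7); WM=−∞
i=1 t=1 v=1: → [0,7); WM=−∞
i=2 t=6 v=2: → [6,13),[3,10),[0,7); WM=−∞
i=3 t=6 v=2: → [6,13),[3,10),[0,7); WM=6
i=4 t=6 v=6: → [6,13),[3,10),[0,7); WM=6
i=5 t=9 v=6: → [9,16),[6,13),[3,10); WM=6
i=6 t=10 v=5: → [9,16),[6,13); WM=6
i=7 t=1 v=6: DROP (t<6-0); WM=10; [0,7) fires=17 [3,10) fires=16
i=8 t=12 v=2: → [12,19),[9,16),[6,13); WM=10
i=9 t=13 v=9: → [12,19),[9,16); WM=10
i=10 t=15 v=1: → [15,22),[12,19),[9,16); WM=10
i=11 t=15 v=3: → [15,22),[12,19),[9,16); WM=15; [6,13) fires=23
i=12 t=15 v=4: → [15,22),[12,19),[9,16); WM=15
i=13 t=18 v=8: → [18,25),[15,22),[12,19); WM=15
i=14 t=19 v=6: → [18,25),[15,22); WM=15
i=15 t=20 v=1: → [18,25),[15,22); WM=20; [9,16) fires=30 [12,19) fires=27
i=16 t=20 v=2: → [18,25),[15,22); WM=20
i=17 t=23 v=2: → [21,28),[18,25); WM=20
i=18 t=27 v=2: → [27,34),[24,31),[21,28); WM=20
i=19 t=27 v=5: → [27,34),[24,31),[21,28); WM=27; [15,22) fires=25 [18,25) fires=19
i=20 t=28 v=3: → [27,34),[24,31); WM=27
i=21 t=29 v=9: → [27,34),[24,31); WM=27
i=22 t=26 v=3: DROP (t<27-0); WM=27

11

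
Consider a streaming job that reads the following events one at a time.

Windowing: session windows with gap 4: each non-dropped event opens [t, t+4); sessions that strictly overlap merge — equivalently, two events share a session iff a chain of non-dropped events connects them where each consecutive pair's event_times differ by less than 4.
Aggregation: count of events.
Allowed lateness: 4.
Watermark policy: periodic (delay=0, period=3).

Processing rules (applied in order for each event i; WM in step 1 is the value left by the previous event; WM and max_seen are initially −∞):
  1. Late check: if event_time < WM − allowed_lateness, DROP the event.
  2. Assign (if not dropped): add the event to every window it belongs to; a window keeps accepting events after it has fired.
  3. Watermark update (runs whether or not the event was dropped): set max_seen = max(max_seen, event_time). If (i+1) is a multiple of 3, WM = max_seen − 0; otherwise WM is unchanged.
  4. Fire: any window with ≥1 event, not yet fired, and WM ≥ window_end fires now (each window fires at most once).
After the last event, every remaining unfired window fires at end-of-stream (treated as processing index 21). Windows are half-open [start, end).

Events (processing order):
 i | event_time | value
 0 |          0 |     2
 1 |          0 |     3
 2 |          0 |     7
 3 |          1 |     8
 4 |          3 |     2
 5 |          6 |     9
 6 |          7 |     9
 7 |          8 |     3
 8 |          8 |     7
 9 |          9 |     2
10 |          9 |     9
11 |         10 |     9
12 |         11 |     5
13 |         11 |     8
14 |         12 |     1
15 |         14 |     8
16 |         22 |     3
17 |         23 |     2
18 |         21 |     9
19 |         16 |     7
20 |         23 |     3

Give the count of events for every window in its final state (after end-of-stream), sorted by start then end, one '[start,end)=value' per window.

i=0 t=0 v=2: → [0,4); WM=−∞
i=1 t=0 v=3: → [0,4); WM=−∞
i=2 t=0 v=7: → [0,4); WM=0
i=3 t=1 v=8: → [0,5); WM=0
i=4 t=3 v=2: → [0,7); WM=0
i=5 t=6 v=9: → [0,10); WM=6
i=6 t=7 v=9: → [0,11); WM=6
i=7 t=8 v=3: → [0,12); WM=6
i=8 t=8 v=7: → [0,12); WM=8
i=9 t=9 v=2: → [0,13); WM=8
i=10 t=9 v=9: → [0,13); WM=8
i=11 t=10 v=9: → [0,14); WM=10
i=12 t=11 v=5: → [0,15); WM=10
i=13 t=11 v=8: → [0,15); WM=10
i=14 t=12 v=1: → [0,16); WM=12
i=15 t=14 v=8: → [0,18); WM=12
i=16 t=22 v=3: → [22,26); WM=12
i=17 t=23 v=2: → [22,27); WM=23
i=18 t=21 v=9: → [21,27); WM=23
i=19 t=16 v=7: DROP (t<23-4); WM=23
i=20 t=23 v=3: → [21,27); WM=23

[0,18)=16 [21,27)=4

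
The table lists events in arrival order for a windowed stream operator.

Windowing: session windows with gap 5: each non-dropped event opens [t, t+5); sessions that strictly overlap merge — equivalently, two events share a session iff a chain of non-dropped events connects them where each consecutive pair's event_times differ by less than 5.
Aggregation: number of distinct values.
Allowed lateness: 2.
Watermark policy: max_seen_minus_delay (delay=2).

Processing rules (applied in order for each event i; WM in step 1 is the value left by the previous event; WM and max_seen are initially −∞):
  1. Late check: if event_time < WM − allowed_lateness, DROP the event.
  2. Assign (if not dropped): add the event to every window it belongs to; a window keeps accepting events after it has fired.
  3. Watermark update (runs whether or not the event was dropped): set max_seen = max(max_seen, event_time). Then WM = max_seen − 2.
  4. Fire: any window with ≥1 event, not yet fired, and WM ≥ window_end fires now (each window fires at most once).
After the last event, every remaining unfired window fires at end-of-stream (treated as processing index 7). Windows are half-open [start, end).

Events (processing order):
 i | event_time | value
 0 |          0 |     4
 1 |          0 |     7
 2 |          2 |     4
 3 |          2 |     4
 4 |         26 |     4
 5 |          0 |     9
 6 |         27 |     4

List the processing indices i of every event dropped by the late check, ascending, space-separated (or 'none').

5

i=0 t=0 v=4: → [0,5); WM=-2
i=1 t=0 v=7: → [0,5); WM=-2
i=2 t=2 v=4: → [0,7); WM=0
i=3 t=2 v=4: → [0,7); WM=0
i=4 t=26 v=4: → [26,31); WM=24
i=5 t=0 v=9: DROP (t<24-2); WM=24
i=6 t=27 v=4: → [26,32); WM=25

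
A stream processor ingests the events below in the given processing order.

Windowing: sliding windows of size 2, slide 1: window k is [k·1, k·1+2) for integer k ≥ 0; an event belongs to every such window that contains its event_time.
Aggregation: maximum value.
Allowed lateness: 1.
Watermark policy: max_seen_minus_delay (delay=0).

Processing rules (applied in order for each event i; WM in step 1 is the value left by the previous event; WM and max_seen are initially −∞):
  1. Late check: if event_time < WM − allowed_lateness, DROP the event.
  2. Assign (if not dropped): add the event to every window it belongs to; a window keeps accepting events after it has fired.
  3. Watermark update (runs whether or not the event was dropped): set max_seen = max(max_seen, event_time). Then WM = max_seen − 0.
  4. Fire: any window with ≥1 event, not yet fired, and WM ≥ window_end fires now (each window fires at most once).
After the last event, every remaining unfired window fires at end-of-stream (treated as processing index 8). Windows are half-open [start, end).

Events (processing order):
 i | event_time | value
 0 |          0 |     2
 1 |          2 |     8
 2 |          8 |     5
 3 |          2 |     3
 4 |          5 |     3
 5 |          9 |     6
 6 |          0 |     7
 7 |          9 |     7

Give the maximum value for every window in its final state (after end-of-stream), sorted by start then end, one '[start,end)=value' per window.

[0,2)=2 [1,3)=8 [2,4)=8 [7,9)=5 [8,10)=7 [9,11)=7

i=0 t=0 v=2: → [0,2); WM=0
i=1 t=2 v=8: → [2,4),[1,3); WM=2; [0,2) fires=2
i=2 t=8 v=5: → [8,10),[7,9); WM=8; [1,3) fires=8 [2,4) fires=8
i=3 t=2 v=3: DROP (t<8-1); WM=8
i=4 t=5 v=3: DROP (t<8-1); WM=8
i=5 t=9 v=6: → [9,11),[8,10); WM=9; [7,9) fires=5
i=6 t=0 v=7: DROP (t<9-1); WM=9
i=7 t=9 v=7: → [9,11),[8,10); WM=9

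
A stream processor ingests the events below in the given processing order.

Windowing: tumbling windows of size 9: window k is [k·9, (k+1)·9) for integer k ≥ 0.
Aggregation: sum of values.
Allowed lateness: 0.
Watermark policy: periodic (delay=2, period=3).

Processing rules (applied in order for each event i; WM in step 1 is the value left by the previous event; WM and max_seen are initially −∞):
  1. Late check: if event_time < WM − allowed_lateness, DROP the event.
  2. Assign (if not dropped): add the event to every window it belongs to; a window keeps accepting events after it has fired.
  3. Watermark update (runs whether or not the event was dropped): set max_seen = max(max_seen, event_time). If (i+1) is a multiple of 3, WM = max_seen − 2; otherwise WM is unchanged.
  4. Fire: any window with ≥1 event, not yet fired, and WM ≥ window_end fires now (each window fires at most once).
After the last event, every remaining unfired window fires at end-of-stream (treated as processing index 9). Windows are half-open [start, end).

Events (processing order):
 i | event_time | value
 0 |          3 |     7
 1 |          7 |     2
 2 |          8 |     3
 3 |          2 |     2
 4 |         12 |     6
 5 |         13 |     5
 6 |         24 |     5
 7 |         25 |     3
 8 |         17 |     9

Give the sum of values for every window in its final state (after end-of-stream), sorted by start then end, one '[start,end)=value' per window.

[0,9)=12 [9,18)=20 [18,27)=8

i=0 t=3 v=7: → [0,9); WM=−∞
i=1 t=7 v=2: → [0,9); WM=−∞
i=2 t=8 v=3: → [0,9); WM=6
i=3 t=2 v=2: DROP (t<6-0); WM=6
i=4 t=12 v=6: → [9,18); WM=6
i=5 t=13 v=5: → [9,18); WM=11; [0,9) fires=12
i=6 t=24 v=5: → [18,27); WM=11
i=7 t=25 v=3: → [18,27); WM=11
i=8 t=17 v=9: → [9,18); WM=23; [9,18) fires=20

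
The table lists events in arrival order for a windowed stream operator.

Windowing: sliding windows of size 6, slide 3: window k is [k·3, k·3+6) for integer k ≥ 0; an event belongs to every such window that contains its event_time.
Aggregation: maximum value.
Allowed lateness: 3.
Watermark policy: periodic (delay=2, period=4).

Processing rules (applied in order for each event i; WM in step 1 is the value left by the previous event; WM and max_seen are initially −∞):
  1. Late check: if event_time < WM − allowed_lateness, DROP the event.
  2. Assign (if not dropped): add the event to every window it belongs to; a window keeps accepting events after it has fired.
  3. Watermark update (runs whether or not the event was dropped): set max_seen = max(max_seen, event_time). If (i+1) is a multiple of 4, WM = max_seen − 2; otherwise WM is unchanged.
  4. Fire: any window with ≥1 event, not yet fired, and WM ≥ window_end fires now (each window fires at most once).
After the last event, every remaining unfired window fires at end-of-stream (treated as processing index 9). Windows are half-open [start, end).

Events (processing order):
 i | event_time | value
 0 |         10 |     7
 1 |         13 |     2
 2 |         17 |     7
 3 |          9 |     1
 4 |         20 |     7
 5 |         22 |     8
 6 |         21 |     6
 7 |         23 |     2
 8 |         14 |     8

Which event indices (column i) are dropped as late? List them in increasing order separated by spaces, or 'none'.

i=0 t=10 v=7: → [9,15),[6,12); WM=−∞
i=1 t=13 v=2: → [12,18),[9,15); WM=−∞
i=2 t=17 v=7: → [15,21),[12,18); WM=−∞
i=3 t=9 v=1: → [9,15),[6,12); WM=15; [6,12) fires=7 [9,15) fires=7
i=4 t=20 v=7: → [18,24),[15,21); WM=15
i=5 t=22 v=8: → [21,27),[18,24); WM=15
i=6 t=21 v=6: → [21,27),[18,24); WM=15
i=7 t=23 v=2: → [21,27),[18,24); WM=21; [12,18) fires=7 [15,21) fires=7
i=8 t=14 v=8: DROP (t<21-3); WM=21

8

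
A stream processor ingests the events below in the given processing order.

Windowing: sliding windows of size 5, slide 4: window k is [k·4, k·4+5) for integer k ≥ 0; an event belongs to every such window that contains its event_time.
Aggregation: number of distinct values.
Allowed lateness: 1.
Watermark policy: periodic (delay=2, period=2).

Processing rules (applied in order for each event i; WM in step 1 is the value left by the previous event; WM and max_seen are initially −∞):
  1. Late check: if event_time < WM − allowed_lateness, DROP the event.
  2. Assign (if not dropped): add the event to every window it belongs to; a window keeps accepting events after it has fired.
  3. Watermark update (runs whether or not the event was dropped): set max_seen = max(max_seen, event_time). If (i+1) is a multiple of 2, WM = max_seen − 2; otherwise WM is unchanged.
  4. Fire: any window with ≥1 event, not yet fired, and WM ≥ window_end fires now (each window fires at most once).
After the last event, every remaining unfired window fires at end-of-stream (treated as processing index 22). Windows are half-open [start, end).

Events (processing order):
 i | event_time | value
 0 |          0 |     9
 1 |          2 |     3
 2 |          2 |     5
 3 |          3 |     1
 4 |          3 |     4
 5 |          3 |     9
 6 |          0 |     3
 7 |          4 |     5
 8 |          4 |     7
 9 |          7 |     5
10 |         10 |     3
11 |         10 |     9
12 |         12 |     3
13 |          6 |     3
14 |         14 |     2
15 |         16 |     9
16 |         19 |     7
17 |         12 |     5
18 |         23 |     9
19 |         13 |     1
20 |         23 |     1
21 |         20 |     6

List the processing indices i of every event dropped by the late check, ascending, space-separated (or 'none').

13 17 19

i=0 t=0 v=9: → [0,5); WM=−∞
i=1 t=2 v=3: → [0,5); WM=0
i=2 t=2 v=5: → [0,5); WM=0
i=3 t=3 v=1: → [0,5); WM=1
i=4 t=3 v=4: → [0,5); WM=1
i=5 t=3 v=9: → [0,5); WM=1
i=6 t=0 v=3: → [0,5); WM=1
i=7 t=4 v=5: → [4,9),[0,5); WM=2
i=8 t=4 v=7: → [4,9),[0,5); WM=2
i=9 t=7 v=5: → [4,9); WM=5; [0,5) fires=6
i=10 t=10 v=3: → [8,13); WM=5
i=11 t=10 v=9: → [8,13); WM=8
i=12 t=12 v=3: → [12,17),[8,13); WM=8
i=13 t=6 v=3: DROP (t<8-1); WM=10; [4,9) fires=2
i=14 t=14 v=2: → [12,17); WM=10
i=15 t=16 v=9: → [16,21),[12,17); WM=14; [8,13) fires=2
i=16 t=19 v=7: → [16,21); WM=14
i=17 t=12 v=5: DROP (t<14-1); WM=17; [12,17) fires=3
i=18 t=23 v=9: → [20,25); WM=17
i=19 t=13 v=1: DROP (t<17-1); WM=21; [16,21) fires=2
i=20 t=23 v=1: → [20,25); WM=21
i=21 t=20 v=6: → [20,25),[16,21); WM=21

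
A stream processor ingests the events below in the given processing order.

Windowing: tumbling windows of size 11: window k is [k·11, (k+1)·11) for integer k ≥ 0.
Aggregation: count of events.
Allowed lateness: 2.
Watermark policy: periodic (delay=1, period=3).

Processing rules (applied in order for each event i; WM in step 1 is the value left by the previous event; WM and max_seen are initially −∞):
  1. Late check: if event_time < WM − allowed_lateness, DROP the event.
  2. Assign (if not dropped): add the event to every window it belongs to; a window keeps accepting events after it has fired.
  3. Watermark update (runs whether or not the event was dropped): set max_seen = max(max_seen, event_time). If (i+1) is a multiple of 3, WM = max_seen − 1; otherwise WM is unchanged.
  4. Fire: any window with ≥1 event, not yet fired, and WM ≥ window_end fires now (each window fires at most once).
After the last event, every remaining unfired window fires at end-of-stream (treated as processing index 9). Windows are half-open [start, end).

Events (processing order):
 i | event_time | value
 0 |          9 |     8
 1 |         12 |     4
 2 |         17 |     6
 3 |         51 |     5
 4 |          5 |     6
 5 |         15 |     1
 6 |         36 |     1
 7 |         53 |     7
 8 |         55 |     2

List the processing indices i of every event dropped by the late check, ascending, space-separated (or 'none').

i=0 t=9 v=8: → [0,11); WM=−∞
i=1 t=12 v=4: → [11,22); WM=−∞
i=2 t=17 v=6: → [11,22); WM=16; [0,11) fires=1
i=3 t=51 v=5: → [44,55); WM=16
i=4 t=5 v=6: DROP (t<16-2); WM=16
i=5 t=15 v=1: → [11,22); WM=50; [11,22) fires=3
i=6 t=36 v=1: DROP (t<50-2); WM=50
i=7 t=53 v=7: → [44,55); WM=50
i=8 t=55 v=2: → [55,66); WM=54

4 6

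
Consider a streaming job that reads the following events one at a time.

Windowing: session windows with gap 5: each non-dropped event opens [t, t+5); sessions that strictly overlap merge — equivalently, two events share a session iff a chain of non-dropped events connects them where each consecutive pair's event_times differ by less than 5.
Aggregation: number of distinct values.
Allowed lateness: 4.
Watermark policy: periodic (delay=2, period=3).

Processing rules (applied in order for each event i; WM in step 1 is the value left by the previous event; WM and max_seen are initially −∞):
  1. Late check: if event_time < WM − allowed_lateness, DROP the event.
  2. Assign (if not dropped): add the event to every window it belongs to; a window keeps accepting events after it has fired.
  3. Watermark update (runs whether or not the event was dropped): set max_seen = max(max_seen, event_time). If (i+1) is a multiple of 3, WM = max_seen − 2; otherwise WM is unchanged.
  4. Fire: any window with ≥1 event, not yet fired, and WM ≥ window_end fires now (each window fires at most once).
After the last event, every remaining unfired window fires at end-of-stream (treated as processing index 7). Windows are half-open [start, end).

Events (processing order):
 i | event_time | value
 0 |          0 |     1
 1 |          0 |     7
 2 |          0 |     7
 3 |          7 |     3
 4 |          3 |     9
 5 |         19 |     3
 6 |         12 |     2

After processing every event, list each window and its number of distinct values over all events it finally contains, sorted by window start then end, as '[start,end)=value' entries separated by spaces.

i=0 t=0 v=1: → [0,5); WM=−∞
i=1 t=0 v=7: → [0,5); WM=−∞
i=2 t=0 v=7: → [0,5); WM=-2
i=3 t=7 v=3: → [7,12); WM=-2
i=4 t=3 v=9: → [0,12); WM=-2
i=5 t=19 v=3: → [19,24); WM=17
i=6 t=12 v=2: DROP (t<17-4); WM=17

[0,12)=4 [19,24)=1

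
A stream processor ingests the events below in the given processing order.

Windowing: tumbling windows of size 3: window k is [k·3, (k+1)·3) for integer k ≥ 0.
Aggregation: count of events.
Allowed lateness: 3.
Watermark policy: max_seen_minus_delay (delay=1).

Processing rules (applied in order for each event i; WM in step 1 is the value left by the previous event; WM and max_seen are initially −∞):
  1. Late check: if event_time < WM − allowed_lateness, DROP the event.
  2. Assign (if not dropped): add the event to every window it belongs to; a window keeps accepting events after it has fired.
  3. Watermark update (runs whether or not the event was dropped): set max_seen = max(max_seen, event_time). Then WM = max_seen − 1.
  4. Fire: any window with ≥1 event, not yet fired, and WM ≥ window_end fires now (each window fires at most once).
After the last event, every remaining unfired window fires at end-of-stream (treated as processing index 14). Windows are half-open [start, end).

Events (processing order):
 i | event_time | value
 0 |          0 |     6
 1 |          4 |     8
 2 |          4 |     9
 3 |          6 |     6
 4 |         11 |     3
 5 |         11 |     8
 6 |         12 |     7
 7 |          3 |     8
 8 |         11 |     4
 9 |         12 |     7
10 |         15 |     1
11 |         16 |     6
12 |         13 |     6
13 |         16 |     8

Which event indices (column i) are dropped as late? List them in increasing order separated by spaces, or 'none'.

i=0 t=0 v=6: → [0,3); WM=-1
i=1 t=4 v=8: → [3,6); WM=3; [0,3) fires=1
i=2 t=4 v=9: → [3,6); WM=3
i=3 t=6 v=6: → [6,9); WM=5
i=4 t=11 v=3: → [9,12); WM=10; [3,6) fires=2 [6,9) fires=1
i=5 t=11 v=8: → [9,12); WM=10
i=6 t=12 v=7: → [12,15); WM=11
i=7 t=3 v=8: DROP (t<11-3); WM=11
i=8 t=11 v=4: → [9,12); WM=11
i=9 t=12 v=7: → [12,15); WM=11
i=10 t=15 v=1: → [15,18); WM=14; [9,12) fires=3
i=11 t=16 v=6: → [15,18); WM=15; [12,15) fires=2
i=12 t=13 v=6: → [12,15); WM=15
i=13 t=16 v=8: → [15,18); WM=15

7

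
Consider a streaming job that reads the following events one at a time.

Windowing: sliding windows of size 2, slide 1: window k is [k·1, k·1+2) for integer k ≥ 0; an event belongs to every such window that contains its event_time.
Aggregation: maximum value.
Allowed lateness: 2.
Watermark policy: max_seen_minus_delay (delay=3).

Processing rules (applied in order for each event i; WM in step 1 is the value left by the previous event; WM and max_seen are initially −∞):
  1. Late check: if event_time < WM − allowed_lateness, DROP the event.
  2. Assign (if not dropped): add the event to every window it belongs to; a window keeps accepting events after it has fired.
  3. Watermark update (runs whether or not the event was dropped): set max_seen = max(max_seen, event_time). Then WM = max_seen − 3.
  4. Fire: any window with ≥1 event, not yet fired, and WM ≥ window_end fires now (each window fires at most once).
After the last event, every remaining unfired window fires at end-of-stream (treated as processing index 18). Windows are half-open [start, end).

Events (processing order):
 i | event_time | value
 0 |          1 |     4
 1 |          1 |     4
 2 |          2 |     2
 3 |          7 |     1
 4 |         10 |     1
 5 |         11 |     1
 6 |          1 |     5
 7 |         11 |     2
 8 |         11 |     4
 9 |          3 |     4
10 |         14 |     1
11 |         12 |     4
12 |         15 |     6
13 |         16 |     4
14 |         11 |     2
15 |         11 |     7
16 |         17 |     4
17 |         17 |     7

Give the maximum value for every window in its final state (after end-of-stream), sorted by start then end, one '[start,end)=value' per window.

[0,2)=4 [1,3)=4 [2,4)=2 [6,8)=1 [7,9)=1 [9,11)=1 [10,12)=7 [11,13)=7 [12,14)=4 [13,15)=1 [14,16)=6 [15,17)=6 [16,18)=7 [17,19)=7

i=0 t=1 v=4: → [1,3),[0,2); WM=-2
i=1 t=1 v=4: → [1,3),[0,2); WM=-2
i=2 t=2 v=2: → [2,4),[1,3); WM=-1
i=3 t=7 v=1: → [7,9),[6,8); WM=4; [0,2) fires=4 [1,3) fires=4 [2,4) fires=2
i=4 t=10 v=1: → [10,12),[9,11); WM=7
i=5 t=11 v=1: → [11,13),[10,12); WM=8; [6,8) fires=1
i=6 t=1 v=5: DROP (t<8-2); WM=8
i=7 t=11 v=2: → [11,13),[10,12); WM=8
i=8 t=11 v=4: → [11,13),[10,12); WM=8
i=9 t=3 v=4: DROP (t<8-2); WM=8
i=10 t=14 v=1: → [14,16),[13,15); WM=11; [7,9) fires=1 [9,11) fires=1
i=11 t=12 v=4: → [12,14),[11,13); WM=11
i=12 t=15 v=6: → [15,17),[14,16); WM=12; [10,12) fires=4
i=13 t=16 v=4: → [16,18),[15,17); WM=13; [11,13) fires=4
i=14 t=11 v=2: → [11,13),[10,12); WM=13
i=15 t=11 v=7: → [11,13),[10,12); WM=13
i=16 t=17 v=4: → [17,19),[16,18); WM=14; [12,14) fires=4
i=17 t=17 v=7: → [17,19),[16,18); WM=14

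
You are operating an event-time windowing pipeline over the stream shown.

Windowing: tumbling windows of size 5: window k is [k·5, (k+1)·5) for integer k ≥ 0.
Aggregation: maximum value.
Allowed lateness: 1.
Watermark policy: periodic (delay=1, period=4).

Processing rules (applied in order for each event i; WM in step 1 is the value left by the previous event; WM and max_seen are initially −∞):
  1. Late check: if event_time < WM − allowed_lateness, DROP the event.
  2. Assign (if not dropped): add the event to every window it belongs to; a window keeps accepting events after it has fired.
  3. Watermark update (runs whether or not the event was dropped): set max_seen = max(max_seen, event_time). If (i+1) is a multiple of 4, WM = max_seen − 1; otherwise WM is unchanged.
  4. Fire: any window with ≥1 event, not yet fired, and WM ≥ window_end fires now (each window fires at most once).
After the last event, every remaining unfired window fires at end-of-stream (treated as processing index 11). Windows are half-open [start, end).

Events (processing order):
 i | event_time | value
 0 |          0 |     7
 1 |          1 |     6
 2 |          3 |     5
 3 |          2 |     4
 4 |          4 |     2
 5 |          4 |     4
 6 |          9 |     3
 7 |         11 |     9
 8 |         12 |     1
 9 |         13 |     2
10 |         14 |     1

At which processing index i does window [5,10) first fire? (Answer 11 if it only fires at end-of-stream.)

i=0 t=0 v=7: → [0,5); WM=−∞
i=1 t=1 v=6: → [0,5); WM=−∞
i=2 t=3 v=5: → [0,5); WM=−∞
i=3 t=2 v=4: → [0,5); WM=2
i=4 t=4 v=2: → [0,5); WM=2
i=5 t=4 v=4: → [0,5); WM=2
i=6 t=9 v=3: → [5,10); WM=2
i=7 t=11 v=9: → [10,15); WM=10; [0,5) fires=7 [5,10) fires=3
i=8 t=12 v=1: → [10,15); WM=10
i=9 t=13 v=2: → [10,15); WM=10
i=10 t=14 v=1: → [10,15); WM=10

7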